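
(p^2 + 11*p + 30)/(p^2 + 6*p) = (p + 5)/p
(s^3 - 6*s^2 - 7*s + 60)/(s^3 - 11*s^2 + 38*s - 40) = (s + 3)/(s - 2)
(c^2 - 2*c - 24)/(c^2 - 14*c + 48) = (c + 4)/(c - 8)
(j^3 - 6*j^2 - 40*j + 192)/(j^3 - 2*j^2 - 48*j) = (j - 4)/j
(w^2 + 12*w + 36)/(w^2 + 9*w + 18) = (w + 6)/(w + 3)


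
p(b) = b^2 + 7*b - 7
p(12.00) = 221.00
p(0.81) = -0.67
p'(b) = 2*b + 7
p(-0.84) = -12.17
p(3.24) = 26.18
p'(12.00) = 31.00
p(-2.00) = -17.00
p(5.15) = 55.57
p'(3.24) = 13.48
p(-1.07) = -13.35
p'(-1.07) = 4.86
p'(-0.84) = 5.32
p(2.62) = 18.20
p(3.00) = 23.00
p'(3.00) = 13.00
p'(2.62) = 12.24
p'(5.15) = 17.30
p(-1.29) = -14.37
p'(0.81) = 8.62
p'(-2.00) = 3.00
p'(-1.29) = 4.42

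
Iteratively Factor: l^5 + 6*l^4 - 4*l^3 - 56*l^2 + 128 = (l + 2)*(l^4 + 4*l^3 - 12*l^2 - 32*l + 64) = (l - 2)*(l + 2)*(l^3 + 6*l^2 - 32) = (l - 2)^2*(l + 2)*(l^2 + 8*l + 16) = (l - 2)^2*(l + 2)*(l + 4)*(l + 4)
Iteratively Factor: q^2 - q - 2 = (q + 1)*(q - 2)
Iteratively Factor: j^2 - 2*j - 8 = (j + 2)*(j - 4)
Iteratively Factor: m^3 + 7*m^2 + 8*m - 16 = (m + 4)*(m^2 + 3*m - 4) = (m + 4)^2*(m - 1)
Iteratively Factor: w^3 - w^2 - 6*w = (w + 2)*(w^2 - 3*w) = (w - 3)*(w + 2)*(w)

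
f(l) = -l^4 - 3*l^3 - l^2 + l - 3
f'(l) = -4*l^3 - 9*l^2 - 2*l + 1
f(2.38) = -78.81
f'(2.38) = -108.66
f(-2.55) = -4.59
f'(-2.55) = 13.90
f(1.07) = -8.06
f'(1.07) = -16.34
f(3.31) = -239.48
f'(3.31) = -249.28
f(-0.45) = -3.42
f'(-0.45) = 0.44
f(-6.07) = -732.52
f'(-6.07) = 576.13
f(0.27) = -2.87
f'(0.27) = -0.27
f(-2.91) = -12.16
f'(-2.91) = 29.18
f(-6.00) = -693.00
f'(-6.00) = 553.00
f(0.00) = -3.00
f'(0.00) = 1.00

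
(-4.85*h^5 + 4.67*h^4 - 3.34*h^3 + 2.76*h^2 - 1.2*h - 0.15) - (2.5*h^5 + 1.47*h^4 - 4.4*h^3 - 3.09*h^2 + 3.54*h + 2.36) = -7.35*h^5 + 3.2*h^4 + 1.06*h^3 + 5.85*h^2 - 4.74*h - 2.51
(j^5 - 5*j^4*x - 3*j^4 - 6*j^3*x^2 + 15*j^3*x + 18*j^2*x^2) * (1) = j^5 - 5*j^4*x - 3*j^4 - 6*j^3*x^2 + 15*j^3*x + 18*j^2*x^2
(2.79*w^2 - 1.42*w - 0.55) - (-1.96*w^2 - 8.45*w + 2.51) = 4.75*w^2 + 7.03*w - 3.06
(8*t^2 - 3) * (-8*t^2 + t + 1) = -64*t^4 + 8*t^3 + 32*t^2 - 3*t - 3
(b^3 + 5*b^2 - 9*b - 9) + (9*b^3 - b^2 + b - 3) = 10*b^3 + 4*b^2 - 8*b - 12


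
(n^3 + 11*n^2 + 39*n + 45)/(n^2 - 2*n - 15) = (n^2 + 8*n + 15)/(n - 5)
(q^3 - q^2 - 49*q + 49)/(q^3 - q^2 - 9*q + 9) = (q^2 - 49)/(q^2 - 9)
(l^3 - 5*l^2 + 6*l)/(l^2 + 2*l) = (l^2 - 5*l + 6)/(l + 2)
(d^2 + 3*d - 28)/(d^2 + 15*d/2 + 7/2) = 2*(d - 4)/(2*d + 1)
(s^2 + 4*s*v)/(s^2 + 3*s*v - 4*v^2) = s/(s - v)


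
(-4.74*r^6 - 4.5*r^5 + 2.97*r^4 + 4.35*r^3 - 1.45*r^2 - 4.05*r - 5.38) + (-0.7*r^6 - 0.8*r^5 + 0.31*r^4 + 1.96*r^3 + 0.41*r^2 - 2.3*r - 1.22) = -5.44*r^6 - 5.3*r^5 + 3.28*r^4 + 6.31*r^3 - 1.04*r^2 - 6.35*r - 6.6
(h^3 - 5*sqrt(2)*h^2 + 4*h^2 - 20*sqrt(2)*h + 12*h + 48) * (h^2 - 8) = h^5 - 5*sqrt(2)*h^4 + 4*h^4 - 20*sqrt(2)*h^3 + 4*h^3 + 16*h^2 + 40*sqrt(2)*h^2 - 96*h + 160*sqrt(2)*h - 384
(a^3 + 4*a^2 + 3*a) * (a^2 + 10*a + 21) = a^5 + 14*a^4 + 64*a^3 + 114*a^2 + 63*a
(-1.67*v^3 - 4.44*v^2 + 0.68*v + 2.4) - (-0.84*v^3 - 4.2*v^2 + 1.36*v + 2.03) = -0.83*v^3 - 0.24*v^2 - 0.68*v + 0.37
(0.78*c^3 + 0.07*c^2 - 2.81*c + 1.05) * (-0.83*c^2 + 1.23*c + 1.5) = -0.6474*c^5 + 0.9013*c^4 + 3.5884*c^3 - 4.2228*c^2 - 2.9235*c + 1.575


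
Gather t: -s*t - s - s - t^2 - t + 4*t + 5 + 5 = -2*s - t^2 + t*(3 - s) + 10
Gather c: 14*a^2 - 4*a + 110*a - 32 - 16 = 14*a^2 + 106*a - 48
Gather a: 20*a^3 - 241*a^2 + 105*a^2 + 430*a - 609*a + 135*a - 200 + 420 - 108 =20*a^3 - 136*a^2 - 44*a + 112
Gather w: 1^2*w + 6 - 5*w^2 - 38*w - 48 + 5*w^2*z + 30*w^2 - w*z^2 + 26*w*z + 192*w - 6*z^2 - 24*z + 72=w^2*(5*z + 25) + w*(-z^2 + 26*z + 155) - 6*z^2 - 24*z + 30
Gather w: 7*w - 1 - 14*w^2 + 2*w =-14*w^2 + 9*w - 1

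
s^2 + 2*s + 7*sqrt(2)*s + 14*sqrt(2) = (s + 2)*(s + 7*sqrt(2))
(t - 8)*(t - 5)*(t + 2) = t^3 - 11*t^2 + 14*t + 80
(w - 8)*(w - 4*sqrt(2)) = w^2 - 8*w - 4*sqrt(2)*w + 32*sqrt(2)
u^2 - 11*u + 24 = (u - 8)*(u - 3)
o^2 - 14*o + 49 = (o - 7)^2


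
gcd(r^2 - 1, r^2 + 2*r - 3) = r - 1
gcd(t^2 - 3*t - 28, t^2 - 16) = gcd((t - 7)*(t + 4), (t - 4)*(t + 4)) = t + 4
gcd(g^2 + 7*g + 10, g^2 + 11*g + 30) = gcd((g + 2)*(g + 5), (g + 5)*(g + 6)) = g + 5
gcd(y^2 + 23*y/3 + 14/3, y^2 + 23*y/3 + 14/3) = y^2 + 23*y/3 + 14/3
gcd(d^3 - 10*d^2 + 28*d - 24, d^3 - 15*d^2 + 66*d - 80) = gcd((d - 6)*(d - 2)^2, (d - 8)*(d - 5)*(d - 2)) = d - 2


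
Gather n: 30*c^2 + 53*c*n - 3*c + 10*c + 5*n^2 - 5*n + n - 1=30*c^2 + 7*c + 5*n^2 + n*(53*c - 4) - 1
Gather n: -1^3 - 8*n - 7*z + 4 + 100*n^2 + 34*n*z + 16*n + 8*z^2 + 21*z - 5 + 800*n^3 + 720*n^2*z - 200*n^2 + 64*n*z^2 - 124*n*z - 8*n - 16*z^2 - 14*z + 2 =800*n^3 + n^2*(720*z - 100) + n*(64*z^2 - 90*z) - 8*z^2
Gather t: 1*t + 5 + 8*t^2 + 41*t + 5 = 8*t^2 + 42*t + 10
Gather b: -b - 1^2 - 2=-b - 3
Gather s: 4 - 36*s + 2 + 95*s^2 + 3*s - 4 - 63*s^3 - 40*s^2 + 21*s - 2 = -63*s^3 + 55*s^2 - 12*s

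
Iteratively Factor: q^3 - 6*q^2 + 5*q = (q - 5)*(q^2 - q) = q*(q - 5)*(q - 1)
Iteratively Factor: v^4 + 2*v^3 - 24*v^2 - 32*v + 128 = (v + 4)*(v^3 - 2*v^2 - 16*v + 32) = (v + 4)^2*(v^2 - 6*v + 8) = (v - 2)*(v + 4)^2*(v - 4)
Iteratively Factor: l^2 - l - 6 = (l - 3)*(l + 2)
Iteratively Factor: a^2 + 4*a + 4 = (a + 2)*(a + 2)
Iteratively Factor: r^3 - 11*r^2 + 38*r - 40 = (r - 2)*(r^2 - 9*r + 20) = (r - 5)*(r - 2)*(r - 4)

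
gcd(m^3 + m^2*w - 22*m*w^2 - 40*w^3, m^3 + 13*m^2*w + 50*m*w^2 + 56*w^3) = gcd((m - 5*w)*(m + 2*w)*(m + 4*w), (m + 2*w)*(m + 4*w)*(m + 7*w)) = m^2 + 6*m*w + 8*w^2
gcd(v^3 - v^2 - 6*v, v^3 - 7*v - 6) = v^2 - v - 6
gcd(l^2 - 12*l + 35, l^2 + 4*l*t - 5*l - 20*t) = l - 5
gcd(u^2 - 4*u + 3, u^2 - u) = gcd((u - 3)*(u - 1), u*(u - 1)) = u - 1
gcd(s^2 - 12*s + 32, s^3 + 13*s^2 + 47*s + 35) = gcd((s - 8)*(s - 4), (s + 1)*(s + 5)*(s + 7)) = 1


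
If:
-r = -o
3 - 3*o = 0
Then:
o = 1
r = 1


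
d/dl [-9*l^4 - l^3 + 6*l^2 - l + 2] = -36*l^3 - 3*l^2 + 12*l - 1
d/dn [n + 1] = 1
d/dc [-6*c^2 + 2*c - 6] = 2 - 12*c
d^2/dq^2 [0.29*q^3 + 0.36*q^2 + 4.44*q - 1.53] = 1.74*q + 0.72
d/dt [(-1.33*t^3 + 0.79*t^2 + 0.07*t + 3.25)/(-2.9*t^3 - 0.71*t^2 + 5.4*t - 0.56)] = (3.2353*t^4 - 13.958*t^3 + 34.8251*t^2 + 3.7302*t - 17.5892)/(8.41*t^6 + 4.118*t^5 - 30.8159*t^4 - 4.42*t^3 + 29.9552*t^2 - 6.048*t + 0.3136)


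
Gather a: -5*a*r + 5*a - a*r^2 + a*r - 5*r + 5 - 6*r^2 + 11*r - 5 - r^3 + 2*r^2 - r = a*(-r^2 - 4*r + 5) - r^3 - 4*r^2 + 5*r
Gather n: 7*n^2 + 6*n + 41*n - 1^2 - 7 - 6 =7*n^2 + 47*n - 14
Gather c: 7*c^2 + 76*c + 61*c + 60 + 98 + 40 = 7*c^2 + 137*c + 198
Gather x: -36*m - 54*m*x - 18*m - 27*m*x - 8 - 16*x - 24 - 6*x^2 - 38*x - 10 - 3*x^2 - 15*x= -54*m - 9*x^2 + x*(-81*m - 69) - 42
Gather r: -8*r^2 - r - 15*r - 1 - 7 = -8*r^2 - 16*r - 8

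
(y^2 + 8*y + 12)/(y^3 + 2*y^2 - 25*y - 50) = (y + 6)/(y^2 - 25)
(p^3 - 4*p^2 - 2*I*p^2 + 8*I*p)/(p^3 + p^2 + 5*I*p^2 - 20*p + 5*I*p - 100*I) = p*(p - 2*I)/(p^2 + 5*p*(1 + I) + 25*I)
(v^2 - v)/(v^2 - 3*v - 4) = v*(1 - v)/(-v^2 + 3*v + 4)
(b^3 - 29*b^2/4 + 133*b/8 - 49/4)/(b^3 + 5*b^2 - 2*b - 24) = (8*b^2 - 42*b + 49)/(8*(b^2 + 7*b + 12))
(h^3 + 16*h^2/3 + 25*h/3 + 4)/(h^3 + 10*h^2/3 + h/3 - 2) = (3*h + 4)/(3*h - 2)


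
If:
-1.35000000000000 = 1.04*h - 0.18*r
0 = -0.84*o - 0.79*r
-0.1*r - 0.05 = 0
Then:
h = -1.38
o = 0.47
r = -0.50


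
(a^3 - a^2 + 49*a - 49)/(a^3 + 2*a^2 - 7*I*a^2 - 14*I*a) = (a^2 + a*(-1 + 7*I) - 7*I)/(a*(a + 2))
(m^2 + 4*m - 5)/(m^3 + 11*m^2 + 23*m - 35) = 1/(m + 7)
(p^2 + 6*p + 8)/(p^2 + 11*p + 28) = (p + 2)/(p + 7)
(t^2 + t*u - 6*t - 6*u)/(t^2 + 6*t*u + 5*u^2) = (t - 6)/(t + 5*u)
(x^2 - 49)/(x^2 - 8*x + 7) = (x + 7)/(x - 1)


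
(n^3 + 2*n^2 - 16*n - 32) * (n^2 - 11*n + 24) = n^5 - 9*n^4 - 14*n^3 + 192*n^2 - 32*n - 768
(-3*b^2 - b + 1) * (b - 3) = -3*b^3 + 8*b^2 + 4*b - 3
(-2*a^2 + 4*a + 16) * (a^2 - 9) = -2*a^4 + 4*a^3 + 34*a^2 - 36*a - 144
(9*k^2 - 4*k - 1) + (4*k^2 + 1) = 13*k^2 - 4*k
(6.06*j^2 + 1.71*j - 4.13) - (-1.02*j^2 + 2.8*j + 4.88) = 7.08*j^2 - 1.09*j - 9.01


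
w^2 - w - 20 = (w - 5)*(w + 4)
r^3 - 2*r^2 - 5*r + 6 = (r - 3)*(r - 1)*(r + 2)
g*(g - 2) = g^2 - 2*g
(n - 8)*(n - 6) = n^2 - 14*n + 48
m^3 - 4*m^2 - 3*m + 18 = (m - 3)^2*(m + 2)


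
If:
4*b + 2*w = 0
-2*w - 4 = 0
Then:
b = 1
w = -2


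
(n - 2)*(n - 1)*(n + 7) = n^3 + 4*n^2 - 19*n + 14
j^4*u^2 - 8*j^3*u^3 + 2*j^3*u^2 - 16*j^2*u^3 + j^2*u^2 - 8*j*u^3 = j*(j - 8*u)*(j*u + u)^2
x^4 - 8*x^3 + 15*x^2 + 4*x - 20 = (x - 5)*(x - 2)^2*(x + 1)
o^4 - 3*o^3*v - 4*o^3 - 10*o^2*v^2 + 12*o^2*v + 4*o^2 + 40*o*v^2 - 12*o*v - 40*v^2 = (o - 2)^2*(o - 5*v)*(o + 2*v)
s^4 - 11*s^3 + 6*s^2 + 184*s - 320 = (s - 8)*(s - 5)*(s - 2)*(s + 4)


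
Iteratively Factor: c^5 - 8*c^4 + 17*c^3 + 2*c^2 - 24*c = (c - 3)*(c^4 - 5*c^3 + 2*c^2 + 8*c) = (c - 4)*(c - 3)*(c^3 - c^2 - 2*c) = c*(c - 4)*(c - 3)*(c^2 - c - 2) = c*(c - 4)*(c - 3)*(c - 2)*(c + 1)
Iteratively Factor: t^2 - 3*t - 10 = (t + 2)*(t - 5)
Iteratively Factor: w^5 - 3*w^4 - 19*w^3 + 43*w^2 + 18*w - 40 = (w - 1)*(w^4 - 2*w^3 - 21*w^2 + 22*w + 40) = (w - 2)*(w - 1)*(w^3 - 21*w - 20) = (w - 2)*(w - 1)*(w + 4)*(w^2 - 4*w - 5) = (w - 2)*(w - 1)*(w + 1)*(w + 4)*(w - 5)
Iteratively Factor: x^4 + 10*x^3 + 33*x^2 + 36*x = (x + 3)*(x^3 + 7*x^2 + 12*x) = x*(x + 3)*(x^2 + 7*x + 12) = x*(x + 3)*(x + 4)*(x + 3)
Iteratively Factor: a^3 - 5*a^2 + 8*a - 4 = (a - 1)*(a^2 - 4*a + 4) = (a - 2)*(a - 1)*(a - 2)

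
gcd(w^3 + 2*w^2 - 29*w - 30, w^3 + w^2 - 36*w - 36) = w^2 + 7*w + 6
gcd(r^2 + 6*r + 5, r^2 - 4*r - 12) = 1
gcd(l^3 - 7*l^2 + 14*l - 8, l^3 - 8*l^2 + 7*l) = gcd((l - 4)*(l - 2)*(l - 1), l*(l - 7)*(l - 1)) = l - 1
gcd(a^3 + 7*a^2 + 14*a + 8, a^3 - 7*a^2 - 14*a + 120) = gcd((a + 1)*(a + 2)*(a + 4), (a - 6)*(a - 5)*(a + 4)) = a + 4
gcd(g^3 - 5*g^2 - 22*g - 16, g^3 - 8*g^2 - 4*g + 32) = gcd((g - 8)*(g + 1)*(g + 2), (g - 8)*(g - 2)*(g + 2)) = g^2 - 6*g - 16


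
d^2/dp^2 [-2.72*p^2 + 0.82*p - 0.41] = -5.44000000000000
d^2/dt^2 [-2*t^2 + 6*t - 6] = -4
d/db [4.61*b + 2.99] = 4.61000000000000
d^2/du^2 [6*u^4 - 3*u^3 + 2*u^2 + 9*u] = 72*u^2 - 18*u + 4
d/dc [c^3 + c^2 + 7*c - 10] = 3*c^2 + 2*c + 7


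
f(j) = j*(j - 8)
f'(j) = 2*j - 8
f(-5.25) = 69.56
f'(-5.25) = -18.50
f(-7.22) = 109.89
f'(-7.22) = -22.44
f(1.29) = -8.66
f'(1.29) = -5.42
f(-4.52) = 56.59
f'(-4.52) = -17.04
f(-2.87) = 31.20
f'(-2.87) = -13.74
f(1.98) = -11.92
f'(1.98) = -4.04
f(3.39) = -15.63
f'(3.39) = -1.22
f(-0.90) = 8.01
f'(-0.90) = -9.80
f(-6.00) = 84.00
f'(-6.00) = -20.00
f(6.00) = -12.00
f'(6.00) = 4.00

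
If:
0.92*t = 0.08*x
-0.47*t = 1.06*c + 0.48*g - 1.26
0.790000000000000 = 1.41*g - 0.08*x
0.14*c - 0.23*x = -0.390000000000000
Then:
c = 0.79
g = 0.68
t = 0.19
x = 2.18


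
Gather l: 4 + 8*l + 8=8*l + 12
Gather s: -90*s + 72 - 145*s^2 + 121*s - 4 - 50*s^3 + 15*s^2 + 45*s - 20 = -50*s^3 - 130*s^2 + 76*s + 48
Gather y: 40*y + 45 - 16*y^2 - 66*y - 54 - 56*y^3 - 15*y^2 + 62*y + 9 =-56*y^3 - 31*y^2 + 36*y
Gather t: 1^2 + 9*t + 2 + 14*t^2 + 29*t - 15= 14*t^2 + 38*t - 12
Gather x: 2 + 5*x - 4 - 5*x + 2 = 0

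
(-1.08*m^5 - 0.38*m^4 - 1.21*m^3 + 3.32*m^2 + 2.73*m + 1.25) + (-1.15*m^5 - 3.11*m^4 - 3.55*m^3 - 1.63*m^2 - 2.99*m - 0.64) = -2.23*m^5 - 3.49*m^4 - 4.76*m^3 + 1.69*m^2 - 0.26*m + 0.61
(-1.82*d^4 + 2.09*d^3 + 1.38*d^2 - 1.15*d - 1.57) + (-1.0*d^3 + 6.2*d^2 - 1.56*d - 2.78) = -1.82*d^4 + 1.09*d^3 + 7.58*d^2 - 2.71*d - 4.35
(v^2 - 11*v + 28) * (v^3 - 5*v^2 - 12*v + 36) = v^5 - 16*v^4 + 71*v^3 + 28*v^2 - 732*v + 1008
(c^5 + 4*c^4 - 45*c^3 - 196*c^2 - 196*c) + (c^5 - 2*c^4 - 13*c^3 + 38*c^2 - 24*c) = 2*c^5 + 2*c^4 - 58*c^3 - 158*c^2 - 220*c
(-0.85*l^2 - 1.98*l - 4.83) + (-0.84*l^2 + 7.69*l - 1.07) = -1.69*l^2 + 5.71*l - 5.9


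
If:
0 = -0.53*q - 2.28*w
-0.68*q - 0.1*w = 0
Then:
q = 0.00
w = 0.00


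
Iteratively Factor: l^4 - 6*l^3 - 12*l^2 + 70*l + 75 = (l + 1)*(l^3 - 7*l^2 - 5*l + 75) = (l - 5)*(l + 1)*(l^2 - 2*l - 15) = (l - 5)*(l + 1)*(l + 3)*(l - 5)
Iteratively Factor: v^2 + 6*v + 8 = (v + 4)*(v + 2)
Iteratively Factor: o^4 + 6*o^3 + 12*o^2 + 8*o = (o)*(o^3 + 6*o^2 + 12*o + 8) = o*(o + 2)*(o^2 + 4*o + 4) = o*(o + 2)^2*(o + 2)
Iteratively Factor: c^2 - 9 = (c + 3)*(c - 3)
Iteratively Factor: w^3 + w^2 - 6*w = (w)*(w^2 + w - 6) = w*(w + 3)*(w - 2)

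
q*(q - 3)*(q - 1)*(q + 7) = q^4 + 3*q^3 - 25*q^2 + 21*q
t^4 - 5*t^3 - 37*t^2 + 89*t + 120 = (t - 8)*(t - 3)*(t + 1)*(t + 5)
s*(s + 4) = s^2 + 4*s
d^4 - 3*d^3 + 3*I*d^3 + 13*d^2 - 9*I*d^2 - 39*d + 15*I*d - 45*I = (d - 3)*(d - 3*I)*(d + I)*(d + 5*I)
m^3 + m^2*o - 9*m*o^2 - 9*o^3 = (m - 3*o)*(m + o)*(m + 3*o)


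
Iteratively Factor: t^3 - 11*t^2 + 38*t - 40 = (t - 2)*(t^2 - 9*t + 20) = (t - 5)*(t - 2)*(t - 4)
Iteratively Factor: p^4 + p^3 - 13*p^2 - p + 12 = (p - 1)*(p^3 + 2*p^2 - 11*p - 12) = (p - 3)*(p - 1)*(p^2 + 5*p + 4) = (p - 3)*(p - 1)*(p + 4)*(p + 1)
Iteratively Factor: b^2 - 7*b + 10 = (b - 2)*(b - 5)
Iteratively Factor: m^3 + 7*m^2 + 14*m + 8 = (m + 4)*(m^2 + 3*m + 2) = (m + 2)*(m + 4)*(m + 1)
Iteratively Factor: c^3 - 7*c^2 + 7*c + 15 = (c - 5)*(c^2 - 2*c - 3) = (c - 5)*(c - 3)*(c + 1)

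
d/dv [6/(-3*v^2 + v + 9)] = 6*(6*v - 1)/(-3*v^2 + v + 9)^2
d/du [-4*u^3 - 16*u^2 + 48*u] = -12*u^2 - 32*u + 48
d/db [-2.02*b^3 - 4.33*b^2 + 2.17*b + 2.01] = -6.06*b^2 - 8.66*b + 2.17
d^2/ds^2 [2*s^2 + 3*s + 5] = 4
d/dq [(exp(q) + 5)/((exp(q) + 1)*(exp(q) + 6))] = (-exp(2*q) - 10*exp(q) - 29)*exp(q)/(exp(4*q) + 14*exp(3*q) + 61*exp(2*q) + 84*exp(q) + 36)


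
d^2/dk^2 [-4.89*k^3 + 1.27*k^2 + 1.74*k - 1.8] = 2.54 - 29.34*k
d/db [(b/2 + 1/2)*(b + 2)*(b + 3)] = 3*b^2/2 + 6*b + 11/2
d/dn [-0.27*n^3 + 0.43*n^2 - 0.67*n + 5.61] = -0.81*n^2 + 0.86*n - 0.67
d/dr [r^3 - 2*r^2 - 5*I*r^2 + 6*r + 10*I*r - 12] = 3*r^2 - 4*r - 10*I*r + 6 + 10*I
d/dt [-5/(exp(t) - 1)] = 5/(4*sinh(t/2)^2)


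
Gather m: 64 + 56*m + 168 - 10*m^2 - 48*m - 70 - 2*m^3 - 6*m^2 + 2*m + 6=-2*m^3 - 16*m^2 + 10*m + 168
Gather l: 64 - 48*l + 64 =128 - 48*l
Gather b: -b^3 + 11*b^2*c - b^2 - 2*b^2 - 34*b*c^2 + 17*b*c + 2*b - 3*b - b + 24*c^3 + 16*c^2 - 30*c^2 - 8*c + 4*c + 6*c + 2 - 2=-b^3 + b^2*(11*c - 3) + b*(-34*c^2 + 17*c - 2) + 24*c^3 - 14*c^2 + 2*c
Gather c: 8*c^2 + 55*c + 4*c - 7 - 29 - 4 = 8*c^2 + 59*c - 40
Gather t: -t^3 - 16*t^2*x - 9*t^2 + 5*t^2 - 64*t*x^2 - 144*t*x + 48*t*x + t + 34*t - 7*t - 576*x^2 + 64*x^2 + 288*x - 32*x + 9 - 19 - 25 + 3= -t^3 + t^2*(-16*x - 4) + t*(-64*x^2 - 96*x + 28) - 512*x^2 + 256*x - 32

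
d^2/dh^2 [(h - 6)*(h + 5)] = 2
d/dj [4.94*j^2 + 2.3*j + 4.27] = 9.88*j + 2.3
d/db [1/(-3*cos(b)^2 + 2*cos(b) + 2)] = 2*(1 - 3*cos(b))*sin(b)/(-3*cos(b)^2 + 2*cos(b) + 2)^2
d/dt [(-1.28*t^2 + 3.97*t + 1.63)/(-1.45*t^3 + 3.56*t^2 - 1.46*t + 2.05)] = (-1.856*t^4 + 11.513*t^3 - 5.1739*t^2 - 16.8536*t + 10.5183)/(2.1025*t^6 - 10.324*t^5 + 16.9076*t^4 - 16.3402*t^3 + 16.7276*t^2 - 5.986*t + 4.2025)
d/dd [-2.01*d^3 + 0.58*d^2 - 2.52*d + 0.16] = -6.03*d^2 + 1.16*d - 2.52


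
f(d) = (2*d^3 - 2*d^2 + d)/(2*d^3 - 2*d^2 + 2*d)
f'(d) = (-6*d^2 + 4*d - 2)*(2*d^3 - 2*d^2 + d)/(2*d^3 - 2*d^2 + 2*d)^2 + (6*d^2 - 4*d + 1)/(2*d^3 - 2*d^2 + 2*d) = (d - 1/2)/(d^4 - 2*d^3 + 3*d^2 - 2*d + 1)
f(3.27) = 0.94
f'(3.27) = 0.04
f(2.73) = 0.91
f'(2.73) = 0.07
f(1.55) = 0.73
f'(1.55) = 0.31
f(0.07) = 0.47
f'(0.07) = -0.49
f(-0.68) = 0.77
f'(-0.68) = -0.26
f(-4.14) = 0.98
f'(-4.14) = -0.01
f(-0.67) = 0.76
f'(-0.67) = -0.26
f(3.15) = 0.94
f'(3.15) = 0.04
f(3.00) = 0.93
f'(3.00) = 0.05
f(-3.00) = 0.96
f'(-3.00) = -0.02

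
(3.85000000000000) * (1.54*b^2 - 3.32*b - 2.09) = 5.929*b^2 - 12.782*b - 8.0465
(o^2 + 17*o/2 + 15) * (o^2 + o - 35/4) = o^4 + 19*o^3/2 + 59*o^2/4 - 475*o/8 - 525/4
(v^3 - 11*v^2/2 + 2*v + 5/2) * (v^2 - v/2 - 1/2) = v^5 - 6*v^4 + 17*v^3/4 + 17*v^2/4 - 9*v/4 - 5/4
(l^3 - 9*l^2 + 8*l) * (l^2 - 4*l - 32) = l^5 - 13*l^4 + 12*l^3 + 256*l^2 - 256*l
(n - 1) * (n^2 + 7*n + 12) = n^3 + 6*n^2 + 5*n - 12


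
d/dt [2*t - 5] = 2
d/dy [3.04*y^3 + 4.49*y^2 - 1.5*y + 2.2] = 9.12*y^2 + 8.98*y - 1.5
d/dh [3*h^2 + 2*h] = 6*h + 2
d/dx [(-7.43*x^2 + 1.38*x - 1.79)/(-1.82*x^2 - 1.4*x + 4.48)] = (12.9136*x^2 - 73.0884*x + 3.6764)/(3.3124*x^4 + 5.096*x^3 - 14.3472*x^2 - 12.544*x + 20.0704)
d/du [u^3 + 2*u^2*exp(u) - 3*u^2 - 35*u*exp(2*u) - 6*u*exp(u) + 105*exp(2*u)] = 2*u^2*exp(u) + 3*u^2 - 70*u*exp(2*u) - 2*u*exp(u) - 6*u + 175*exp(2*u) - 6*exp(u)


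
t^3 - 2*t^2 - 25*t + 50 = (t - 5)*(t - 2)*(t + 5)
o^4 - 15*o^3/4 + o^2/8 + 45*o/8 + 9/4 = (o - 3)*(o - 2)*(o + 1/2)*(o + 3/4)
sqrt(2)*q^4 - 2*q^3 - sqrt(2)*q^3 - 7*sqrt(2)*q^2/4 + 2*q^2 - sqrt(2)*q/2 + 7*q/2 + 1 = (q - 2)*(q + 1/2)*(q - sqrt(2))*(sqrt(2)*q + sqrt(2)/2)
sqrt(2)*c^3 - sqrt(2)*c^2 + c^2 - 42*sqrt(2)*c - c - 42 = (c - 7)*(c + 6)*(sqrt(2)*c + 1)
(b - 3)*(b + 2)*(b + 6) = b^3 + 5*b^2 - 12*b - 36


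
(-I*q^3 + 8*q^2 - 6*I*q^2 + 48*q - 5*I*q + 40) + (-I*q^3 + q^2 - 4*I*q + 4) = -2*I*q^3 + 9*q^2 - 6*I*q^2 + 48*q - 9*I*q + 44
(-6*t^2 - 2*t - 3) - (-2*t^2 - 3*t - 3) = -4*t^2 + t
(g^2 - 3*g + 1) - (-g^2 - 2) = 2*g^2 - 3*g + 3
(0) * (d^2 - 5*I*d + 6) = 0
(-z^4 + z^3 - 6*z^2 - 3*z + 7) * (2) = -2*z^4 + 2*z^3 - 12*z^2 - 6*z + 14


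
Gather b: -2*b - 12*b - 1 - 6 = -14*b - 7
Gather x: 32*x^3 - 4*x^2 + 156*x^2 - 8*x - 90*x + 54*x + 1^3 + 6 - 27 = 32*x^3 + 152*x^2 - 44*x - 20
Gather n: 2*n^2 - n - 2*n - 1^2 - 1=2*n^2 - 3*n - 2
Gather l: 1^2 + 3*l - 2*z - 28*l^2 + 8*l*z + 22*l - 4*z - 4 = -28*l^2 + l*(8*z + 25) - 6*z - 3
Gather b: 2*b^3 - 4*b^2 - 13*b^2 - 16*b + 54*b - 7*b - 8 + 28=2*b^3 - 17*b^2 + 31*b + 20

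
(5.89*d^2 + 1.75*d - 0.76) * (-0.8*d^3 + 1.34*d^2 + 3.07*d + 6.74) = -4.712*d^5 + 6.4926*d^4 + 21.0353*d^3 + 44.0527*d^2 + 9.4618*d - 5.1224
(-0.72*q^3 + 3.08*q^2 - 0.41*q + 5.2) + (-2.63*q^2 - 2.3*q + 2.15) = -0.72*q^3 + 0.45*q^2 - 2.71*q + 7.35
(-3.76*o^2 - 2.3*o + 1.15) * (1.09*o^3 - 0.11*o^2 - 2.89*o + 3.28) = -4.0984*o^5 - 2.0934*o^4 + 12.3729*o^3 - 5.8123*o^2 - 10.8675*o + 3.772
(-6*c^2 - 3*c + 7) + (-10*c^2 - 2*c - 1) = -16*c^2 - 5*c + 6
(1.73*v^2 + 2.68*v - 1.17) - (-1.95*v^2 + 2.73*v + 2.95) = 3.68*v^2 - 0.0499999999999998*v - 4.12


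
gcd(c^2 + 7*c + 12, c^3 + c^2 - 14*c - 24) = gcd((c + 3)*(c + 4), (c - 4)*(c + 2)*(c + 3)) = c + 3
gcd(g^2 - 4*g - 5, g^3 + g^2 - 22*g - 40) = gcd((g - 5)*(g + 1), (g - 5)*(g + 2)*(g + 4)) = g - 5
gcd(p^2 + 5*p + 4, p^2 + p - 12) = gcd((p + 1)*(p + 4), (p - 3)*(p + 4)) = p + 4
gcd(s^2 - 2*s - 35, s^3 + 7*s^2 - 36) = 1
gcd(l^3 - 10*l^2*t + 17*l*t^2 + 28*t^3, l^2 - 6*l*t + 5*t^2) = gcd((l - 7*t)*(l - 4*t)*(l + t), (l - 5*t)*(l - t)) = 1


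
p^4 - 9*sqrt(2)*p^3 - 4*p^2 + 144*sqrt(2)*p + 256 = (p - 8*sqrt(2))*(p - 4*sqrt(2))*(p + sqrt(2))*(p + 2*sqrt(2))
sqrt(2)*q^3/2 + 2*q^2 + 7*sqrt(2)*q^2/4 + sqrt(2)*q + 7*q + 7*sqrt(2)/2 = (q + 7/2)*(q + sqrt(2))*(sqrt(2)*q/2 + 1)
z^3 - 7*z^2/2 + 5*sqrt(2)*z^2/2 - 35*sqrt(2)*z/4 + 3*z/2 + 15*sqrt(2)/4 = (z - 3)*(z - 1/2)*(z + 5*sqrt(2)/2)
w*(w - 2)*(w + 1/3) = w^3 - 5*w^2/3 - 2*w/3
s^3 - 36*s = s*(s - 6)*(s + 6)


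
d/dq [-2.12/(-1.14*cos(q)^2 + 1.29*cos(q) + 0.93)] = (4.8336*cos(q) - 2.7348)*sin(q)/(-1.14*cos(q)^2 + 1.29*cos(q) + 0.93)^2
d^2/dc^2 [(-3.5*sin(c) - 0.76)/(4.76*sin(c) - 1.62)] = (44.208976*sin(c)^2 + 15.045912*sin(c) - 88.417952)/(107.850176*sin(c)^3 - 110.115936*sin(c)^2 + 37.476432*sin(c) - 4.251528)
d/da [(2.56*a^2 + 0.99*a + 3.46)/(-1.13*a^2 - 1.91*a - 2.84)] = (-3.7709*a^2 - 6.7212*a + 3.797)/(1.2769*a^4 + 4.3166*a^3 + 10.0665*a^2 + 10.8488*a + 8.0656)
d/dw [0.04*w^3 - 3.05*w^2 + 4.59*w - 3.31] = 0.12*w^2 - 6.1*w + 4.59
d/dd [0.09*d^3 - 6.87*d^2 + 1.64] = d*(0.27*d - 13.74)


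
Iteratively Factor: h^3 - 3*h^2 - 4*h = (h - 4)*(h^2 + h) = h*(h - 4)*(h + 1)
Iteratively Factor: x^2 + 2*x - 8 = (x - 2)*(x + 4)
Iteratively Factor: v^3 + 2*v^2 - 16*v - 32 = (v - 4)*(v^2 + 6*v + 8) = (v - 4)*(v + 4)*(v + 2)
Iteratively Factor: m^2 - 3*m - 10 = (m + 2)*(m - 5)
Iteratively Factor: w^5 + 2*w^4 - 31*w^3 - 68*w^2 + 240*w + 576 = (w - 4)*(w^4 + 6*w^3 - 7*w^2 - 96*w - 144) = (w - 4)*(w + 3)*(w^3 + 3*w^2 - 16*w - 48) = (w - 4)^2*(w + 3)*(w^2 + 7*w + 12) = (w - 4)^2*(w + 3)*(w + 4)*(w + 3)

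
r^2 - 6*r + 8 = (r - 4)*(r - 2)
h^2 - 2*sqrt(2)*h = h*(h - 2*sqrt(2))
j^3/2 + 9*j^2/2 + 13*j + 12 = (j/2 + 1)*(j + 3)*(j + 4)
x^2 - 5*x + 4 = (x - 4)*(x - 1)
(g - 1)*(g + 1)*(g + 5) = g^3 + 5*g^2 - g - 5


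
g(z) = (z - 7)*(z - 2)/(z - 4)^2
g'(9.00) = 0.14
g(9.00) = 0.56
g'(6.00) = 1.75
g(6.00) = -1.00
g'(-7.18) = -0.00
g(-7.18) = 1.04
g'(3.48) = -81.65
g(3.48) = -19.27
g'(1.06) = -0.36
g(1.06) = 0.65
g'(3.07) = -13.76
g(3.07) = -4.86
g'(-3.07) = -0.01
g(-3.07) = 1.02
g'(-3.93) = -0.01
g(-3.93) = 1.03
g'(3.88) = -6875.00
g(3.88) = -407.33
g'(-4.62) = -0.01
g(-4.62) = 1.04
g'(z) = (z - 7)/(z - 4)^2 - 2*(z - 7)*(z - 2)/(z - 4)^3 + (z - 2)/(z - 4)^2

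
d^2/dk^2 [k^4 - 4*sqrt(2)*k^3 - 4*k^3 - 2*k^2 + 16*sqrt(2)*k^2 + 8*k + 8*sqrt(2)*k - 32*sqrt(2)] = 12*k^2 - 24*sqrt(2)*k - 24*k - 4 + 32*sqrt(2)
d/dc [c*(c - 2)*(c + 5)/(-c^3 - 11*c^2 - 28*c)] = 2*(-4*c^2 - 38*c - 97)/(c^4 + 22*c^3 + 177*c^2 + 616*c + 784)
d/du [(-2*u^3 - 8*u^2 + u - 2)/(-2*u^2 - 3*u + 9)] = (4*u^4 + 12*u^3 - 28*u^2 - 152*u + 3)/(4*u^4 + 12*u^3 - 27*u^2 - 54*u + 81)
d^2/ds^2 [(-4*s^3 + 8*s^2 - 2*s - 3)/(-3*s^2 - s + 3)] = 2*(82*s^3 - 171*s^2 + 189*s - 36)/(27*s^6 + 27*s^5 - 72*s^4 - 53*s^3 + 72*s^2 + 27*s - 27)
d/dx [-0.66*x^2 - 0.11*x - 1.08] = -1.32*x - 0.11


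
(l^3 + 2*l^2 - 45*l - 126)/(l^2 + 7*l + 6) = (l^2 - 4*l - 21)/(l + 1)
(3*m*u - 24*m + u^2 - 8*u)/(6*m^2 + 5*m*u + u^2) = (u - 8)/(2*m + u)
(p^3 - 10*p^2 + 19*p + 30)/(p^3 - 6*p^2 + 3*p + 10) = (p - 6)/(p - 2)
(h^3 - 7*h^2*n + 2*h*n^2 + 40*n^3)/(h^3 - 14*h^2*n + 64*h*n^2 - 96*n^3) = (h^2 - 3*h*n - 10*n^2)/(h^2 - 10*h*n + 24*n^2)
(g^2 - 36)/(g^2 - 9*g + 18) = (g + 6)/(g - 3)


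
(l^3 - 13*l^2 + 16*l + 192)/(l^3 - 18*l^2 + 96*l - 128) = (l + 3)/(l - 2)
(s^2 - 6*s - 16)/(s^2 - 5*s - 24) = (s + 2)/(s + 3)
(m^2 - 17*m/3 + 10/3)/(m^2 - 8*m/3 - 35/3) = (3*m - 2)/(3*m + 7)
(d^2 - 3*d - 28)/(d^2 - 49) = (d + 4)/(d + 7)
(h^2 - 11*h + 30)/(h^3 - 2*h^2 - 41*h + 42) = (h^2 - 11*h + 30)/(h^3 - 2*h^2 - 41*h + 42)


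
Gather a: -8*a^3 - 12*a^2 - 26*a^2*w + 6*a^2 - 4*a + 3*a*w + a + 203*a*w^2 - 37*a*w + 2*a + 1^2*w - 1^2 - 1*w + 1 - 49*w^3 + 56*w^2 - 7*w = -8*a^3 + a^2*(-26*w - 6) + a*(203*w^2 - 34*w - 1) - 49*w^3 + 56*w^2 - 7*w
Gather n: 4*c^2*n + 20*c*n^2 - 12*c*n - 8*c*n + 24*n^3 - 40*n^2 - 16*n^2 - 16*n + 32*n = 24*n^3 + n^2*(20*c - 56) + n*(4*c^2 - 20*c + 16)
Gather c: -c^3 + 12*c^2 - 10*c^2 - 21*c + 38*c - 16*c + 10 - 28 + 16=-c^3 + 2*c^2 + c - 2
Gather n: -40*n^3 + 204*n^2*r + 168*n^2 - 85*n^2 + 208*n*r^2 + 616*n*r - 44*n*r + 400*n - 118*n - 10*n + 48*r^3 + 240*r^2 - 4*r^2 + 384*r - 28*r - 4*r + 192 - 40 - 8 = -40*n^3 + n^2*(204*r + 83) + n*(208*r^2 + 572*r + 272) + 48*r^3 + 236*r^2 + 352*r + 144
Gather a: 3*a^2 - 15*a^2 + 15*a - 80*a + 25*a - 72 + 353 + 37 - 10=-12*a^2 - 40*a + 308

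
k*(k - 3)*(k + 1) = k^3 - 2*k^2 - 3*k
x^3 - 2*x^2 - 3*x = x*(x - 3)*(x + 1)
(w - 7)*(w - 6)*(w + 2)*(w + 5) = w^4 - 6*w^3 - 39*w^2 + 164*w + 420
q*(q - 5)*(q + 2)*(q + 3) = q^4 - 19*q^2 - 30*q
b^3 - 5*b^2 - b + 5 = (b - 5)*(b - 1)*(b + 1)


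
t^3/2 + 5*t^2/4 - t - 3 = (t/2 + 1)*(t - 3/2)*(t + 2)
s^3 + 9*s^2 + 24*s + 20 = (s + 2)^2*(s + 5)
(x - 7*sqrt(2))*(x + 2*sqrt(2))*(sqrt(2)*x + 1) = sqrt(2)*x^3 - 9*x^2 - 33*sqrt(2)*x - 28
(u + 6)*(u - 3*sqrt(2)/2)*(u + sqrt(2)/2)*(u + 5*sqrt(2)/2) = u^4 + 3*sqrt(2)*u^3/2 + 6*u^3 - 13*u^2/2 + 9*sqrt(2)*u^2 - 39*u - 15*sqrt(2)*u/4 - 45*sqrt(2)/2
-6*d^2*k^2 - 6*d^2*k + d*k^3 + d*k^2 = k*(-6*d + k)*(d*k + d)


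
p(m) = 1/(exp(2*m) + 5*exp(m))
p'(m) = (-2*exp(2*m) - 5*exp(m))/(exp(2*m) + 5*exp(m))^2 = (-2*exp(m) - 5)*exp(-m)/(exp(m) + 5)^2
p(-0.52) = 0.30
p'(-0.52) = -0.33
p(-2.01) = 1.45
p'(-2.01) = -1.49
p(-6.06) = 85.64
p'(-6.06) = -85.68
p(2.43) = 0.01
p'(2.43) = -0.01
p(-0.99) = 0.50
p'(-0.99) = -0.54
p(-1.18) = 0.61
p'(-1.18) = -0.65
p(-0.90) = 0.45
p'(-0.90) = -0.49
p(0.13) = 0.14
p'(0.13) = -0.17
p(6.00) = 0.00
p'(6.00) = 0.00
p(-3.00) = 3.98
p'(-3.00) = -4.02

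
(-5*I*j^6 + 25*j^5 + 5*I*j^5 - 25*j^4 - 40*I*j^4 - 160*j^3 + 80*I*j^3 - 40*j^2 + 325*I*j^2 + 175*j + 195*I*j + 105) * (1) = -5*I*j^6 + 25*j^5 + 5*I*j^5 - 25*j^4 - 40*I*j^4 - 160*j^3 + 80*I*j^3 - 40*j^2 + 325*I*j^2 + 175*j + 195*I*j + 105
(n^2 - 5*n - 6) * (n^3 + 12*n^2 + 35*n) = n^5 + 7*n^4 - 31*n^3 - 247*n^2 - 210*n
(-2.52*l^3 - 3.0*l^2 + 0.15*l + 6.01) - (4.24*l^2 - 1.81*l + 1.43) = -2.52*l^3 - 7.24*l^2 + 1.96*l + 4.58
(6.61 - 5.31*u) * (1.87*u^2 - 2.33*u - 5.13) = -9.9297*u^3 + 24.733*u^2 + 11.839*u - 33.9093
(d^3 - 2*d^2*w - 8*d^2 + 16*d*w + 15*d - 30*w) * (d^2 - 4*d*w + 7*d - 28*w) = d^5 - 6*d^4*w - d^4 + 8*d^3*w^2 + 6*d^3*w - 41*d^3 - 8*d^2*w^2 + 246*d^2*w + 105*d^2 - 328*d*w^2 - 630*d*w + 840*w^2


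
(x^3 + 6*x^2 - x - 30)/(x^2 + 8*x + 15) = x - 2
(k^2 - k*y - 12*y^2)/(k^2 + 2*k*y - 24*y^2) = (k + 3*y)/(k + 6*y)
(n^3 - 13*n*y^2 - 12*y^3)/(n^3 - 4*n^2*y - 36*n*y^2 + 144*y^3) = (-n^2 - 4*n*y - 3*y^2)/(-n^2 + 36*y^2)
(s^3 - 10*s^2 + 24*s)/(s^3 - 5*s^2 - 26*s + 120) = s/(s + 5)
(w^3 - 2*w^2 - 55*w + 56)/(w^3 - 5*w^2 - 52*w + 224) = (w - 1)/(w - 4)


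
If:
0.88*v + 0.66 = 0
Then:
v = -0.75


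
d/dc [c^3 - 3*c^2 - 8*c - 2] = 3*c^2 - 6*c - 8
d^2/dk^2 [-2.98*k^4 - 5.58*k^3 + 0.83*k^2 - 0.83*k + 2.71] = -35.76*k^2 - 33.48*k + 1.66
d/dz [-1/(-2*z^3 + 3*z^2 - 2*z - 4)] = 2*(-3*z^2 + 3*z - 1)/(2*z^3 - 3*z^2 + 2*z + 4)^2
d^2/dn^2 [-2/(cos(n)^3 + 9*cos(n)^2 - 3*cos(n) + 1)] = 144*((1 - cos(2*n))^3 - 22*(1 - cos(2*n))^2*cos(n) - 74*(1 - cos(2*n))^2 - 40*cos(n) - 64*cos(2*n) + 8*cos(3*n) + 224)/(9*cos(n) - 18*cos(2*n) - cos(3*n) - 22)^3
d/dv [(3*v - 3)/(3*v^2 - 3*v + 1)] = 3*(-3*v^2 + 6*v - 2)/(9*v^4 - 18*v^3 + 15*v^2 - 6*v + 1)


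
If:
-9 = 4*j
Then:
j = -9/4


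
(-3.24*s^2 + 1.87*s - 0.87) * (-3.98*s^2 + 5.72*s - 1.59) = 12.8952*s^4 - 25.9754*s^3 + 19.3106*s^2 - 7.9497*s + 1.3833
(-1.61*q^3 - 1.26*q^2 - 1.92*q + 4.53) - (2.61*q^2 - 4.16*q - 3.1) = -1.61*q^3 - 3.87*q^2 + 2.24*q + 7.63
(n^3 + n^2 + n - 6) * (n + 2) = n^4 + 3*n^3 + 3*n^2 - 4*n - 12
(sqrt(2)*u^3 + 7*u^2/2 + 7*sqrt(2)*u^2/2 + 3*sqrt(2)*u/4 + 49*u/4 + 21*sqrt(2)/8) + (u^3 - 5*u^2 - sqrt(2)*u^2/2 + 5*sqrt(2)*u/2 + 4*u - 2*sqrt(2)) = u^3 + sqrt(2)*u^3 - 3*u^2/2 + 3*sqrt(2)*u^2 + 13*sqrt(2)*u/4 + 65*u/4 + 5*sqrt(2)/8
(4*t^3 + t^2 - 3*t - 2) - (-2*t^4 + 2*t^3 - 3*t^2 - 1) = 2*t^4 + 2*t^3 + 4*t^2 - 3*t - 1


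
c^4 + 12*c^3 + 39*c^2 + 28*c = c*(c + 1)*(c + 4)*(c + 7)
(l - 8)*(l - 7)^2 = l^3 - 22*l^2 + 161*l - 392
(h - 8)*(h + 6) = h^2 - 2*h - 48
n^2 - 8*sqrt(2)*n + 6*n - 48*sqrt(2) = (n + 6)*(n - 8*sqrt(2))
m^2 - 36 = (m - 6)*(m + 6)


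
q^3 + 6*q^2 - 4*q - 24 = (q - 2)*(q + 2)*(q + 6)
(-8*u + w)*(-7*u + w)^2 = -392*u^3 + 161*u^2*w - 22*u*w^2 + w^3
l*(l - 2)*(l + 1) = l^3 - l^2 - 2*l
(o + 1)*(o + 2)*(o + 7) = o^3 + 10*o^2 + 23*o + 14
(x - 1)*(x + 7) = x^2 + 6*x - 7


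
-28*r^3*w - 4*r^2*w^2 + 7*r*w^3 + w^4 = w*(-2*r + w)*(2*r + w)*(7*r + w)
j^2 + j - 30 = (j - 5)*(j + 6)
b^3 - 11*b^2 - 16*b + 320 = (b - 8)^2*(b + 5)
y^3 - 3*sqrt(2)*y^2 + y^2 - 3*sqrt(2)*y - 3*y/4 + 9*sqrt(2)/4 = (y - 1/2)*(y + 3/2)*(y - 3*sqrt(2))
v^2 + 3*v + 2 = (v + 1)*(v + 2)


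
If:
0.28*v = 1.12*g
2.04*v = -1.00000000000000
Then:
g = -0.12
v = -0.49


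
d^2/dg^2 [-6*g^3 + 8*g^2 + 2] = 16 - 36*g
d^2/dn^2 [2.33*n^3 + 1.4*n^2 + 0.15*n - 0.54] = 13.98*n + 2.8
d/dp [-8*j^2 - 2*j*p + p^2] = -2*j + 2*p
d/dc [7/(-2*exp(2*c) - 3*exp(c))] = 7*(4*exp(c) + 3)*exp(-c)/(2*exp(c) + 3)^2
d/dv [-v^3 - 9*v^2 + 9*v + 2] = -3*v^2 - 18*v + 9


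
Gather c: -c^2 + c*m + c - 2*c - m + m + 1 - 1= -c^2 + c*(m - 1)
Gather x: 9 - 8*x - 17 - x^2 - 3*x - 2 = -x^2 - 11*x - 10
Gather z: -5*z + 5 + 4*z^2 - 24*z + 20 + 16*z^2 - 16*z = 20*z^2 - 45*z + 25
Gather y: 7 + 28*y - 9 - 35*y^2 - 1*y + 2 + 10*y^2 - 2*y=-25*y^2 + 25*y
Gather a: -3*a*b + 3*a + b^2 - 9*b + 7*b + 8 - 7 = a*(3 - 3*b) + b^2 - 2*b + 1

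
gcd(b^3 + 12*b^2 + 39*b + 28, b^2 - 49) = b + 7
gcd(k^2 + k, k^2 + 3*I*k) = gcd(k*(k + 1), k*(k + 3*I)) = k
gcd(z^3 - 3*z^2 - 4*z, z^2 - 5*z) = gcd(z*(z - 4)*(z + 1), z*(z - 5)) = z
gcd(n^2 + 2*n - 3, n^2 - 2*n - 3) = 1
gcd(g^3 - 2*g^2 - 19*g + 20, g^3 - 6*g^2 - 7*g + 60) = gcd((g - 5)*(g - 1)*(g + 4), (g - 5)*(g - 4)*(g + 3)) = g - 5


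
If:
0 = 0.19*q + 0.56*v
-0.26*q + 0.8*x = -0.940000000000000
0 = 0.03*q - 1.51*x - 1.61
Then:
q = 0.36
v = -0.12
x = -1.06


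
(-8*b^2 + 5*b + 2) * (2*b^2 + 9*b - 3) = -16*b^4 - 62*b^3 + 73*b^2 + 3*b - 6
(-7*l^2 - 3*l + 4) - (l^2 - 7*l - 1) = -8*l^2 + 4*l + 5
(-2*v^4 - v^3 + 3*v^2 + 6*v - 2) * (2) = -4*v^4 - 2*v^3 + 6*v^2 + 12*v - 4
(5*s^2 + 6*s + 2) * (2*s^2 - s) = 10*s^4 + 7*s^3 - 2*s^2 - 2*s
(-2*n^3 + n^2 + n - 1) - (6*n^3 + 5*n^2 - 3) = -8*n^3 - 4*n^2 + n + 2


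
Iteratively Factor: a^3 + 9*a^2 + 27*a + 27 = (a + 3)*(a^2 + 6*a + 9) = (a + 3)^2*(a + 3)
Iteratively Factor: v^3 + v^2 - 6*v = (v)*(v^2 + v - 6) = v*(v + 3)*(v - 2)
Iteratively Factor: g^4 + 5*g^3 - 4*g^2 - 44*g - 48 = (g + 2)*(g^3 + 3*g^2 - 10*g - 24) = (g + 2)*(g + 4)*(g^2 - g - 6) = (g - 3)*(g + 2)*(g + 4)*(g + 2)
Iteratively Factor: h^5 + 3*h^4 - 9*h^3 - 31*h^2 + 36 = (h + 2)*(h^4 + h^3 - 11*h^2 - 9*h + 18) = (h - 3)*(h + 2)*(h^3 + 4*h^2 + h - 6) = (h - 3)*(h + 2)*(h + 3)*(h^2 + h - 2) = (h - 3)*(h - 1)*(h + 2)*(h + 3)*(h + 2)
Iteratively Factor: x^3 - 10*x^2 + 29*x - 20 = (x - 5)*(x^2 - 5*x + 4) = (x - 5)*(x - 1)*(x - 4)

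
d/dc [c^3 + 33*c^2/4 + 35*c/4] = 3*c^2 + 33*c/2 + 35/4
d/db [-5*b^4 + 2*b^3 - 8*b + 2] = -20*b^3 + 6*b^2 - 8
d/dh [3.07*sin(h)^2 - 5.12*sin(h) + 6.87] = (6.14*sin(h) - 5.12)*cos(h)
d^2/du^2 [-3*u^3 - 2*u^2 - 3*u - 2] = -18*u - 4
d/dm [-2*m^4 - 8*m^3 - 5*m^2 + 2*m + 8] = -8*m^3 - 24*m^2 - 10*m + 2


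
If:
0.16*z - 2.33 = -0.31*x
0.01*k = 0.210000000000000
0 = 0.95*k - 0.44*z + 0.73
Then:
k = 21.00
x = -16.74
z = 47.00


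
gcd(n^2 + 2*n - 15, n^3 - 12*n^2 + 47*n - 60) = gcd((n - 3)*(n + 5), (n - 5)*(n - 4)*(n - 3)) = n - 3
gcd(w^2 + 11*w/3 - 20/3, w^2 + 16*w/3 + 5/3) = w + 5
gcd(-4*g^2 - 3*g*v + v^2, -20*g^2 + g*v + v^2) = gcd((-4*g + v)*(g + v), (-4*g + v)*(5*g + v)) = -4*g + v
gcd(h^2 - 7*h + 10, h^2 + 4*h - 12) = h - 2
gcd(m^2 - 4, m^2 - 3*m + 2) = m - 2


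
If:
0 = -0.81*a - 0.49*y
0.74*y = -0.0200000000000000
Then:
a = 0.02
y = -0.03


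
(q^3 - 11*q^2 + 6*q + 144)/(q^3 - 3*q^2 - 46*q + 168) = (q^2 - 5*q - 24)/(q^2 + 3*q - 28)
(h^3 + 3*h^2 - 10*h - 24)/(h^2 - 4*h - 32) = (h^2 - h - 6)/(h - 8)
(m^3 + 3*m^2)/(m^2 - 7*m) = m*(m + 3)/(m - 7)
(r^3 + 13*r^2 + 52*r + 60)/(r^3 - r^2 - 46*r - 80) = (r + 6)/(r - 8)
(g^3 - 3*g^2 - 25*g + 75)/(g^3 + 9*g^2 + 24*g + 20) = (g^2 - 8*g + 15)/(g^2 + 4*g + 4)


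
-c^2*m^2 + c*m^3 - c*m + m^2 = m*(-c + m)*(c*m + 1)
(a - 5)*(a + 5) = a^2 - 25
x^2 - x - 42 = (x - 7)*(x + 6)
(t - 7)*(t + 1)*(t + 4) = t^3 - 2*t^2 - 31*t - 28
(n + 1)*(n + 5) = n^2 + 6*n + 5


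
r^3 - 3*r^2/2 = r^2*(r - 3/2)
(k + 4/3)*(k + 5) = k^2 + 19*k/3 + 20/3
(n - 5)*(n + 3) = n^2 - 2*n - 15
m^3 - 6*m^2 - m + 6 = (m - 6)*(m - 1)*(m + 1)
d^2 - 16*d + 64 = (d - 8)^2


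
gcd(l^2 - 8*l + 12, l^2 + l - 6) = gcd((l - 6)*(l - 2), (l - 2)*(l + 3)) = l - 2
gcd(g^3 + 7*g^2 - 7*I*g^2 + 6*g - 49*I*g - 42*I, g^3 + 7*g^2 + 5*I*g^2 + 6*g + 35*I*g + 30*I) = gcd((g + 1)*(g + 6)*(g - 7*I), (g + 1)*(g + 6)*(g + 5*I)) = g^2 + 7*g + 6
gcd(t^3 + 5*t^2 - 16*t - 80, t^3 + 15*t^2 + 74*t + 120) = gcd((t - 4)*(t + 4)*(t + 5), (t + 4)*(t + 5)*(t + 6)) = t^2 + 9*t + 20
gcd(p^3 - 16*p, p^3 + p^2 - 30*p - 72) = p + 4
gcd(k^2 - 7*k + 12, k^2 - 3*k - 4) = k - 4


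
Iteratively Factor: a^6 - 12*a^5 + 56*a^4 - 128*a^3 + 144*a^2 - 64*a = (a - 4)*(a^5 - 8*a^4 + 24*a^3 - 32*a^2 + 16*a) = (a - 4)*(a - 2)*(a^4 - 6*a^3 + 12*a^2 - 8*a) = (a - 4)*(a - 2)^2*(a^3 - 4*a^2 + 4*a) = (a - 4)*(a - 2)^3*(a^2 - 2*a) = a*(a - 4)*(a - 2)^3*(a - 2)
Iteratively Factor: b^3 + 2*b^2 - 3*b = (b - 1)*(b^2 + 3*b) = b*(b - 1)*(b + 3)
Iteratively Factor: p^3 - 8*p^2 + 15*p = (p - 3)*(p^2 - 5*p) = (p - 5)*(p - 3)*(p)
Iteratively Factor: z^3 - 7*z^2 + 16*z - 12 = (z - 2)*(z^2 - 5*z + 6) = (z - 3)*(z - 2)*(z - 2)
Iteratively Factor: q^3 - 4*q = (q)*(q^2 - 4) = q*(q + 2)*(q - 2)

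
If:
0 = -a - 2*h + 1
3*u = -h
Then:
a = 6*u + 1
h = -3*u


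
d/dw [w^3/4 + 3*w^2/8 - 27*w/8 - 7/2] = 3*w^2/4 + 3*w/4 - 27/8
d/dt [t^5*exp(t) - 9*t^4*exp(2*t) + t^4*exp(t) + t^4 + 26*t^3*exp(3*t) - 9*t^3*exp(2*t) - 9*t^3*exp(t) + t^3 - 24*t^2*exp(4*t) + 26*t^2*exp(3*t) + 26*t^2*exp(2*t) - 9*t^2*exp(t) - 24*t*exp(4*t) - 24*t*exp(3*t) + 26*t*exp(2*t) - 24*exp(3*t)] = t^5*exp(t) - 18*t^4*exp(2*t) + 6*t^4*exp(t) + 78*t^3*exp(3*t) - 54*t^3*exp(2*t) - 5*t^3*exp(t) + 4*t^3 - 96*t^2*exp(4*t) + 156*t^2*exp(3*t) + 25*t^2*exp(2*t) - 36*t^2*exp(t) + 3*t^2 - 144*t*exp(4*t) - 20*t*exp(3*t) + 104*t*exp(2*t) - 18*t*exp(t) - 24*exp(4*t) - 96*exp(3*t) + 26*exp(2*t)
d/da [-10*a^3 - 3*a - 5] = -30*a^2 - 3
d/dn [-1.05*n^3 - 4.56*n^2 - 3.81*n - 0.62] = -3.15*n^2 - 9.12*n - 3.81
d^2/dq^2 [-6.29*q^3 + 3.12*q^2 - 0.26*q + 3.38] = 6.24 - 37.74*q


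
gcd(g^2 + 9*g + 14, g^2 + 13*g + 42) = g + 7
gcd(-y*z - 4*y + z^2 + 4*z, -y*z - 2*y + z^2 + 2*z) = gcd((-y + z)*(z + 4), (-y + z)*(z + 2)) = y - z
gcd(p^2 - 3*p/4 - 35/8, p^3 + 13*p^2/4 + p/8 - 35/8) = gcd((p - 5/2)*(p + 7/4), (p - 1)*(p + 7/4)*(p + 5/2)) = p + 7/4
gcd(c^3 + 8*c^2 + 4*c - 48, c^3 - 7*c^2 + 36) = 1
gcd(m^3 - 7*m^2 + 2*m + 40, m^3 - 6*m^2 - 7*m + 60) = m^2 - 9*m + 20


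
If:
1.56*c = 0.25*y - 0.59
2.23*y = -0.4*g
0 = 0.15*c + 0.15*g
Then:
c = -0.39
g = 0.39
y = -0.07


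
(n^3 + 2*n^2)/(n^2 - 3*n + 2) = n^2*(n + 2)/(n^2 - 3*n + 2)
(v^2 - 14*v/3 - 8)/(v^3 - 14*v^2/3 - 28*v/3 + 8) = (3*v + 4)/(3*v^2 + 4*v - 4)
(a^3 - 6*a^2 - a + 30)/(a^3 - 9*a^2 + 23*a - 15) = (a + 2)/(a - 1)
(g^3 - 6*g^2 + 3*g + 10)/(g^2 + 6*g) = (g^3 - 6*g^2 + 3*g + 10)/(g*(g + 6))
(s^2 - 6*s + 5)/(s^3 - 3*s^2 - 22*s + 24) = (s - 5)/(s^2 - 2*s - 24)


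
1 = 1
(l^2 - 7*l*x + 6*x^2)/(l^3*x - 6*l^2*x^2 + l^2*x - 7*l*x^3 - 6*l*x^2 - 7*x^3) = (-l^2 + 7*l*x - 6*x^2)/(x*(-l^3 + 6*l^2*x - l^2 + 7*l*x^2 + 6*l*x + 7*x^2))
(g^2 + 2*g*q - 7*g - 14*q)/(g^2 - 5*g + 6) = (g^2 + 2*g*q - 7*g - 14*q)/(g^2 - 5*g + 6)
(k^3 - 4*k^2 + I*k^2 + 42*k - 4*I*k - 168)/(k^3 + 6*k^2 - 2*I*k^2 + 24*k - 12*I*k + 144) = (k^2 + k*(-4 + 7*I) - 28*I)/(k^2 + k*(6 + 4*I) + 24*I)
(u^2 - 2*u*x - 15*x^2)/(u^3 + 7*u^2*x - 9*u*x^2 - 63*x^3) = (-u + 5*x)/(-u^2 - 4*u*x + 21*x^2)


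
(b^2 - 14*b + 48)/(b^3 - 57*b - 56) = (b - 6)/(b^2 + 8*b + 7)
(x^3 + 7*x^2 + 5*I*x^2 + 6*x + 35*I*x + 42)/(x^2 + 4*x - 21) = (x^2 + 5*I*x + 6)/(x - 3)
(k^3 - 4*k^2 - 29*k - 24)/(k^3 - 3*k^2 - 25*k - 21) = (k - 8)/(k - 7)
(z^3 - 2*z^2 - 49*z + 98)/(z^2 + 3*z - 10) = (z^2 - 49)/(z + 5)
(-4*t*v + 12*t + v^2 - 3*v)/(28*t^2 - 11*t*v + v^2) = (3 - v)/(7*t - v)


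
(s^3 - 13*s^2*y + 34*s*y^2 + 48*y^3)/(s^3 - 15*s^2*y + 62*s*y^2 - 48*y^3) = (-s - y)/(-s + y)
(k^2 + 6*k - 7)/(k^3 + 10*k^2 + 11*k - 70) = (k - 1)/(k^2 + 3*k - 10)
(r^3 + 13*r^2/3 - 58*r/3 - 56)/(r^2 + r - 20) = (r^2 + 25*r/3 + 14)/(r + 5)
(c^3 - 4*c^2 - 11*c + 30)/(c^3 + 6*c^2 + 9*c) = (c^2 - 7*c + 10)/(c*(c + 3))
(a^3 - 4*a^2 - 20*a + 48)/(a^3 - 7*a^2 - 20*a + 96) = (a^2 - 8*a + 12)/(a^2 - 11*a + 24)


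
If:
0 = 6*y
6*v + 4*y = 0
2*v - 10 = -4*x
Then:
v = 0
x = 5/2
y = 0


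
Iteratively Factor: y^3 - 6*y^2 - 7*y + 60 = (y - 4)*(y^2 - 2*y - 15) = (y - 5)*(y - 4)*(y + 3)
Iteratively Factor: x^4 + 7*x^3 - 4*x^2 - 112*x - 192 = (x + 4)*(x^3 + 3*x^2 - 16*x - 48) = (x - 4)*(x + 4)*(x^2 + 7*x + 12) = (x - 4)*(x + 4)^2*(x + 3)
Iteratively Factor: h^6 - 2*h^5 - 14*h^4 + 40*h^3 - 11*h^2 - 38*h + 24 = (h - 1)*(h^5 - h^4 - 15*h^3 + 25*h^2 + 14*h - 24) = (h - 2)*(h - 1)*(h^4 + h^3 - 13*h^2 - h + 12) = (h - 2)*(h - 1)*(h + 1)*(h^3 - 13*h + 12) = (h - 2)*(h - 1)*(h + 1)*(h + 4)*(h^2 - 4*h + 3) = (h - 3)*(h - 2)*(h - 1)*(h + 1)*(h + 4)*(h - 1)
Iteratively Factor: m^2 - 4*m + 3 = (m - 1)*(m - 3)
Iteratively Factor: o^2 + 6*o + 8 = (o + 2)*(o + 4)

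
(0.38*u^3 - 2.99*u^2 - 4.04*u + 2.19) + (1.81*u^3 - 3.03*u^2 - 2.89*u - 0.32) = 2.19*u^3 - 6.02*u^2 - 6.93*u + 1.87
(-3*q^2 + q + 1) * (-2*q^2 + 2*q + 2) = 6*q^4 - 8*q^3 - 6*q^2 + 4*q + 2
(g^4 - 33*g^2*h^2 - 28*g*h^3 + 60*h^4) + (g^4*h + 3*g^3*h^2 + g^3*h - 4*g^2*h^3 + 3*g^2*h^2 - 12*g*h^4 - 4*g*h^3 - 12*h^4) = g^4*h + g^4 + 3*g^3*h^2 + g^3*h - 4*g^2*h^3 - 30*g^2*h^2 - 12*g*h^4 - 32*g*h^3 + 48*h^4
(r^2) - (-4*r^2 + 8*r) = 5*r^2 - 8*r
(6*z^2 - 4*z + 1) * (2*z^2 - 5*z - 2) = 12*z^4 - 38*z^3 + 10*z^2 + 3*z - 2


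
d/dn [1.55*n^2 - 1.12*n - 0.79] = 3.1*n - 1.12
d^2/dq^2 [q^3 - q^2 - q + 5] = 6*q - 2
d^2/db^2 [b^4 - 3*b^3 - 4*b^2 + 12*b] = 12*b^2 - 18*b - 8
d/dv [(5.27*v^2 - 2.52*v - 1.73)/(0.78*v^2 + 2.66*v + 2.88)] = (15.9838*v^2 + 33.054*v - 2.6558)/(0.6084*v^4 + 4.1496*v^3 + 11.5684*v^2 + 15.3216*v + 8.2944)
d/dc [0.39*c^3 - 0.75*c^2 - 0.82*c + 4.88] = 1.17*c^2 - 1.5*c - 0.82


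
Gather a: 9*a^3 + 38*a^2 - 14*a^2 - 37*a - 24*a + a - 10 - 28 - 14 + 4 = 9*a^3 + 24*a^2 - 60*a - 48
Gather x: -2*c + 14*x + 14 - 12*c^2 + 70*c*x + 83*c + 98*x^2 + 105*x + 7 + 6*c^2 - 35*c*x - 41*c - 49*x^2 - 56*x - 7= -6*c^2 + 40*c + 49*x^2 + x*(35*c + 63) + 14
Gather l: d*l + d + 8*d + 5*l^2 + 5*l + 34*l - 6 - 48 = 9*d + 5*l^2 + l*(d + 39) - 54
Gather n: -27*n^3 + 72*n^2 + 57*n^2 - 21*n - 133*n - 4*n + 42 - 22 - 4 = -27*n^3 + 129*n^2 - 158*n + 16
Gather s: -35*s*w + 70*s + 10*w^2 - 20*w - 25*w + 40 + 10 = s*(70 - 35*w) + 10*w^2 - 45*w + 50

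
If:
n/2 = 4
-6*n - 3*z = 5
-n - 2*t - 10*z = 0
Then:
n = 8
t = 253/3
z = -53/3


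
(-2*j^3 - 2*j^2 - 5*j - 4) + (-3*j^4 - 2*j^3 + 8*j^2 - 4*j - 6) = -3*j^4 - 4*j^3 + 6*j^2 - 9*j - 10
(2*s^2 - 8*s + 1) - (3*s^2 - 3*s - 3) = -s^2 - 5*s + 4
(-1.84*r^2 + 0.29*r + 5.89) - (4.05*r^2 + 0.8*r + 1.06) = -5.89*r^2 - 0.51*r + 4.83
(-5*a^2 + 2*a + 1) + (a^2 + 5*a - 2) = -4*a^2 + 7*a - 1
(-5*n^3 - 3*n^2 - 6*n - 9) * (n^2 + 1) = -5*n^5 - 3*n^4 - 11*n^3 - 12*n^2 - 6*n - 9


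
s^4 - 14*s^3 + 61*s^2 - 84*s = s*(s - 7)*(s - 4)*(s - 3)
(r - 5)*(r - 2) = r^2 - 7*r + 10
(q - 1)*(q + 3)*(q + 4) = q^3 + 6*q^2 + 5*q - 12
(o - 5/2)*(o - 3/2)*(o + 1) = o^3 - 3*o^2 - o/4 + 15/4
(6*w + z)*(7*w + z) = 42*w^2 + 13*w*z + z^2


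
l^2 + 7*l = l*(l + 7)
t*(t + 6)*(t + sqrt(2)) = t^3 + sqrt(2)*t^2 + 6*t^2 + 6*sqrt(2)*t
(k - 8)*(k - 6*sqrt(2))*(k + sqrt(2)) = k^3 - 8*k^2 - 5*sqrt(2)*k^2 - 12*k + 40*sqrt(2)*k + 96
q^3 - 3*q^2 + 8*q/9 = q*(q - 8/3)*(q - 1/3)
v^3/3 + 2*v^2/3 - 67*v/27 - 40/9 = (v/3 + 1)*(v - 8/3)*(v + 5/3)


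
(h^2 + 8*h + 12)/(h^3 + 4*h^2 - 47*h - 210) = (h + 2)/(h^2 - 2*h - 35)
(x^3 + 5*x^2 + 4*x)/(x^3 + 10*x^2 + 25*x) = (x^2 + 5*x + 4)/(x^2 + 10*x + 25)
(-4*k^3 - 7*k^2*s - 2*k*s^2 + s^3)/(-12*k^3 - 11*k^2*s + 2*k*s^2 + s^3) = (-4*k^2 - 3*k*s + s^2)/(-12*k^2 + k*s + s^2)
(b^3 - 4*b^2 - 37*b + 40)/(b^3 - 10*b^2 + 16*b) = (b^2 + 4*b - 5)/(b*(b - 2))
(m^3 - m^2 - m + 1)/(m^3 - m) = (m - 1)/m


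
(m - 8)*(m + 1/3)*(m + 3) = m^3 - 14*m^2/3 - 77*m/3 - 8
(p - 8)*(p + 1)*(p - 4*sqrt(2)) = p^3 - 7*p^2 - 4*sqrt(2)*p^2 - 8*p + 28*sqrt(2)*p + 32*sqrt(2)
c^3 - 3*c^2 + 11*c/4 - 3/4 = (c - 3/2)*(c - 1)*(c - 1/2)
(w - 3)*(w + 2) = w^2 - w - 6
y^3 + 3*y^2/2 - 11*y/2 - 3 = (y - 2)*(y + 1/2)*(y + 3)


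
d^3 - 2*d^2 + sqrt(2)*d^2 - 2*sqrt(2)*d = d*(d - 2)*(d + sqrt(2))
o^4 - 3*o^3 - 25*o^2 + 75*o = o*(o - 5)*(o - 3)*(o + 5)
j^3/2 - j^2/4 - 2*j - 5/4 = (j/2 + 1/2)*(j - 5/2)*(j + 1)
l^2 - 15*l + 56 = (l - 8)*(l - 7)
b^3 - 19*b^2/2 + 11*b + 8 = (b - 8)*(b - 2)*(b + 1/2)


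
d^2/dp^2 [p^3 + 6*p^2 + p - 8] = 6*p + 12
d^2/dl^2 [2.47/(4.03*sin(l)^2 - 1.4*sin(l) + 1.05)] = (-160.460092*sin(l)^4 + 41.80722*sin(l)^3 + 277.656158*sin(l)^2 - 87.24534*sin(l) - 11.22121)/(4.03*sin(l)^2 - 1.4*sin(l) + 1.05)^3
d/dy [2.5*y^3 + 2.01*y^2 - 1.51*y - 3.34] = 7.5*y^2 + 4.02*y - 1.51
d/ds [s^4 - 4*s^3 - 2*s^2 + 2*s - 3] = 4*s^3 - 12*s^2 - 4*s + 2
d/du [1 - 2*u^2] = -4*u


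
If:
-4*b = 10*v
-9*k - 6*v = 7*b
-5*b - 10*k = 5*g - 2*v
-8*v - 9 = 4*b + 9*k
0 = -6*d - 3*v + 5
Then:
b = 45/19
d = 149/114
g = -31/95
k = -23/19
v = -18/19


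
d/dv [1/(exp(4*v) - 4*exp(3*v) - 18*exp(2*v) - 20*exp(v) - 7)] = 4*(5 - exp(v))*exp(v)/(exp(6*v) - 10*exp(5*v) - exp(4*v) + 116*exp(3*v) + 239*exp(2*v) + 182*exp(v) + 49)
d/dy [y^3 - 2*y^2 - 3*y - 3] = 3*y^2 - 4*y - 3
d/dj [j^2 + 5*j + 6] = 2*j + 5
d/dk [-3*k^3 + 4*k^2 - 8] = k*(8 - 9*k)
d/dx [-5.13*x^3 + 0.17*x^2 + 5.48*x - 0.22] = -15.39*x^2 + 0.34*x + 5.48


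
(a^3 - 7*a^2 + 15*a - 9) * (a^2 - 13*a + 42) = a^5 - 20*a^4 + 148*a^3 - 498*a^2 + 747*a - 378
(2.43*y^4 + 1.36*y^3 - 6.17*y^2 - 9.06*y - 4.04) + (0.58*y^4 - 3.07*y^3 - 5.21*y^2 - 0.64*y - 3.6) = 3.01*y^4 - 1.71*y^3 - 11.38*y^2 - 9.7*y - 7.64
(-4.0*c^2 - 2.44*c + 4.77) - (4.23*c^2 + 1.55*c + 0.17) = -8.23*c^2 - 3.99*c + 4.6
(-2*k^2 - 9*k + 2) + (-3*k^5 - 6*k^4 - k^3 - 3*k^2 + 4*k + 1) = -3*k^5 - 6*k^4 - k^3 - 5*k^2 - 5*k + 3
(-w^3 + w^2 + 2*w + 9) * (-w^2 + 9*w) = w^5 - 10*w^4 + 7*w^3 + 9*w^2 + 81*w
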